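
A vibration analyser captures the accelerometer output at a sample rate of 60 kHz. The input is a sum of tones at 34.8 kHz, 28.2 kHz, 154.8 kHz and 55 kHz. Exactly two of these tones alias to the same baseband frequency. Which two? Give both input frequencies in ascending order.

34.8 kHz, 154.8 kHz

fs/2 = 30 kHz.
34.8 kHz > fs/2 = 30 kHz, folds to fs − 34.8 kHz = 25.2 kHz.
28.2 kHz ≤ fs/2 = 30 kHz, passes unchanged.
154.8 kHz mod fs = 34.8 kHz.
34.8 kHz > fs/2 = 30 kHz, folds to fs − 34.8 kHz = 25.2 kHz.
55 kHz > fs/2 = 30 kHz, folds to fs − 55 kHz = 5 kHz.
34.8 kHz and 154.8 kHz both map to 25.2 kHz.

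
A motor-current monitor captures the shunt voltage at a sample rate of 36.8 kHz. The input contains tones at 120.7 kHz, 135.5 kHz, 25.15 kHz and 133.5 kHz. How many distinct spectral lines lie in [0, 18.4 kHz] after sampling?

fs/2 = 18.4 kHz.
120.7 kHz mod fs = 10.3 kHz.
10.3 kHz ≤ fs/2 = 18.4 kHz, appears at 10.3 kHz.
135.5 kHz mod fs = 25.1 kHz.
25.1 kHz > fs/2 = 18.4 kHz, folds to fs − 25.1 kHz = 11.7 kHz.
25.15 kHz > fs/2 = 18.4 kHz, folds to fs − 25.15 kHz = 11.65 kHz.
133.5 kHz mod fs = 23.1 kHz.
23.1 kHz > fs/2 = 18.4 kHz, folds to fs − 23.1 kHz = 13.7 kHz.
Distinct values: {10.3 kHz, 11.65 kHz, 11.7 kHz, 13.7 kHz} → 4.

4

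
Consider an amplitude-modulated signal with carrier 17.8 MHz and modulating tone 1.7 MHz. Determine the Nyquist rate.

39 MHz

AM sidebands sit at fc ± fm = 16.1 MHz and 19.5 MHz.
Highest-frequency component: 19.5 MHz.
Nyquist rate = 2 × 19.5 MHz = 39 MHz.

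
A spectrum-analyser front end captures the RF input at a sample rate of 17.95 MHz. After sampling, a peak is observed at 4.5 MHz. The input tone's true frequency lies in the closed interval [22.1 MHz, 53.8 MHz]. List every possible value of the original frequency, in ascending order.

Frequencies that alias to 4.5 MHz are k·fs ± 4.5 MHz for integer k ≥ 0.
k=0: 4.5 MHz.
k=1: 13.45 MHz, 22.45 MHz.
k=2: 31.4 MHz, 40.4 MHz.
k=3: 49.35 MHz, 58.35 MHz.
k=4: 67.3 MHz, 76.3 MHz.
Within [22.1 MHz, 53.8 MHz]: 22.45 MHz, 31.4 MHz, 40.4 MHz, 49.35 MHz.

22.45 MHz, 31.4 MHz, 40.4 MHz, 49.35 MHz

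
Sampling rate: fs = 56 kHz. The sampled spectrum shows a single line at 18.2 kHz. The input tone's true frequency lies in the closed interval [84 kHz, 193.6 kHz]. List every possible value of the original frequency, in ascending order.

93.8 kHz, 130.2 kHz, 149.8 kHz, 186.2 kHz

Frequencies that alias to 18.2 kHz are k·fs ± 18.2 kHz for integer k ≥ 0.
k=0: 18.2 kHz.
k=1: 37.8 kHz, 74.2 kHz.
k=2: 93.8 kHz, 130.2 kHz.
k=3: 149.8 kHz, 186.2 kHz.
k=4: 205.8 kHz, 242.2 kHz.
Within [84 kHz, 193.6 kHz]: 93.8 kHz, 130.2 kHz, 149.8 kHz, 186.2 kHz.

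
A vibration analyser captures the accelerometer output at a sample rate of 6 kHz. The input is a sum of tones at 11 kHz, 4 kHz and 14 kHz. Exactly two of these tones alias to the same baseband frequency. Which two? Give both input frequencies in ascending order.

4 kHz, 14 kHz

fs/2 = 3 kHz.
11 kHz mod fs = 5 kHz.
5 kHz > fs/2 = 3 kHz, folds to fs − 5 kHz = 1 kHz.
4 kHz > fs/2 = 3 kHz, folds to fs − 4 kHz = 2 kHz.
14 kHz mod fs = 2 kHz.
2 kHz ≤ fs/2 = 3 kHz, appears at 2 kHz.
4 kHz and 14 kHz both map to 2 kHz.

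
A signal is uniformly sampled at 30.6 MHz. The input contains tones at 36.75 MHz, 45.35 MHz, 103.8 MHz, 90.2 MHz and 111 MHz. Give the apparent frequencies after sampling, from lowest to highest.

1.6 MHz, 6.15 MHz, 11.4 MHz, 12 MHz, 14.75 MHz

fs/2 = 15.3 MHz.
36.75 MHz mod fs = 6.15 MHz.
6.15 MHz ≤ fs/2 = 15.3 MHz, appears at 6.15 MHz.
45.35 MHz mod fs = 14.75 MHz.
14.75 MHz ≤ fs/2 = 15.3 MHz, appears at 14.75 MHz.
103.8 MHz mod fs = 12 MHz.
12 MHz ≤ fs/2 = 15.3 MHz, appears at 12 MHz.
90.2 MHz mod fs = 29 MHz.
29 MHz > fs/2 = 15.3 MHz, folds to fs − 29 MHz = 1.6 MHz.
111 MHz mod fs = 19.2 MHz.
19.2 MHz > fs/2 = 15.3 MHz, folds to fs − 19.2 MHz = 11.4 MHz.
Distinct values: {1.6 MHz, 6.15 MHz, 11.4 MHz, 12 MHz, 14.75 MHz}.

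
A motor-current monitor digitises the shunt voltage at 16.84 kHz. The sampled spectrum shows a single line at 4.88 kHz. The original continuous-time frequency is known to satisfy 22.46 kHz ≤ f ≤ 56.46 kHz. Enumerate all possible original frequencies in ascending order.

28.8 kHz, 38.56 kHz, 45.64 kHz, 55.4 kHz

Frequencies that alias to 4.88 kHz are k·fs ± 4.88 kHz for integer k ≥ 0.
k=0: 4.88 kHz.
k=1: 11.96 kHz, 21.72 kHz.
k=2: 28.8 kHz, 38.56 kHz.
k=3: 45.64 kHz, 55.4 kHz.
k=4: 62.48 kHz, 72.24 kHz.
Within [22.46 kHz, 56.46 kHz]: 28.8 kHz, 38.56 kHz, 45.64 kHz, 55.4 kHz.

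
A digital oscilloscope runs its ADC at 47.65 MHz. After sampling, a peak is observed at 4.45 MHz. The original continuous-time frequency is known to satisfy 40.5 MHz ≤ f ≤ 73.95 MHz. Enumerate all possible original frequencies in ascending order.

Frequencies that alias to 4.45 MHz are k·fs ± 4.45 MHz for integer k ≥ 0.
k=0: 4.45 MHz.
k=1: 43.2 MHz, 52.1 MHz.
k=2: 90.85 MHz, 99.75 MHz.
Within [40.5 MHz, 73.95 MHz]: 43.2 MHz, 52.1 MHz.

43.2 MHz, 52.1 MHz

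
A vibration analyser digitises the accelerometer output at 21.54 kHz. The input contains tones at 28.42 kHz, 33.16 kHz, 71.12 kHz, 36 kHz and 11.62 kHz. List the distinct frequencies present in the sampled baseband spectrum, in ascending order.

6.5 kHz, 6.88 kHz, 7.08 kHz, 9.92 kHz

fs/2 = 10.77 kHz.
28.42 kHz mod fs = 6.88 kHz.
6.88 kHz ≤ fs/2 = 10.77 kHz, appears at 6.88 kHz.
33.16 kHz mod fs = 11.62 kHz.
11.62 kHz > fs/2 = 10.77 kHz, folds to fs − 11.62 kHz = 9.92 kHz.
71.12 kHz mod fs = 6.5 kHz.
6.5 kHz ≤ fs/2 = 10.77 kHz, appears at 6.5 kHz.
36 kHz mod fs = 14.46 kHz.
14.46 kHz > fs/2 = 10.77 kHz, folds to fs − 14.46 kHz = 7.08 kHz.
11.62 kHz > fs/2 = 10.77 kHz, folds to fs − 11.62 kHz = 9.92 kHz.
Distinct values: {6.5 kHz, 6.88 kHz, 7.08 kHz, 9.92 kHz}.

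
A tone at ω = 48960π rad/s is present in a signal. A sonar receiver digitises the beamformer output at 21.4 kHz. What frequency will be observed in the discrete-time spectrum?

3.08 kHz

ω = 48960π rad/s → f = ω/(2π) = 24480 Hz = 24.48 kHz.
24.48 kHz mod fs = 3.08 kHz.
3.08 kHz ≤ fs/2 = 10.7 kHz, appears at 3.08 kHz.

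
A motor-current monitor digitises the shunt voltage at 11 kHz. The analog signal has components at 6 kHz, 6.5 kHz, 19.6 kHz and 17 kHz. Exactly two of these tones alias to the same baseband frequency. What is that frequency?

fs/2 = 5.5 kHz.
6 kHz > fs/2 = 5.5 kHz, folds to fs − 6 kHz = 5 kHz.
6.5 kHz > fs/2 = 5.5 kHz, folds to fs − 6.5 kHz = 4.5 kHz.
19.6 kHz mod fs = 8.6 kHz.
8.6 kHz > fs/2 = 5.5 kHz, folds to fs − 8.6 kHz = 2.4 kHz.
17 kHz mod fs = 6 kHz.
6 kHz > fs/2 = 5.5 kHz, folds to fs − 6 kHz = 5 kHz.
6 kHz and 17 kHz both map to 5 kHz.

5 kHz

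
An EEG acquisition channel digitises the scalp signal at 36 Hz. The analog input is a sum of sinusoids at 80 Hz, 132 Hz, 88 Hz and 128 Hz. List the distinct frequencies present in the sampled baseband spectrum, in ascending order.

8 Hz, 12 Hz, 16 Hz

fs/2 = 18 Hz.
80 Hz mod fs = 8 Hz.
8 Hz ≤ fs/2 = 18 Hz, appears at 8 Hz.
132 Hz mod fs = 24 Hz.
24 Hz > fs/2 = 18 Hz, folds to fs − 24 Hz = 12 Hz.
88 Hz mod fs = 16 Hz.
16 Hz ≤ fs/2 = 18 Hz, appears at 16 Hz.
128 Hz mod fs = 20 Hz.
20 Hz > fs/2 = 18 Hz, folds to fs − 20 Hz = 16 Hz.
Distinct values: {8 Hz, 12 Hz, 16 Hz}.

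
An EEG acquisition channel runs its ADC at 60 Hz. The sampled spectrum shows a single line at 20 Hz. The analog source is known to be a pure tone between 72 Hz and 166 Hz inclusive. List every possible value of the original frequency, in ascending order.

80 Hz, 100 Hz, 140 Hz, 160 Hz

Frequencies that alias to 20 Hz are k·fs ± 20 Hz for integer k ≥ 0.
k=0: 20 Hz.
k=1: 40 Hz, 80 Hz.
k=2: 100 Hz, 140 Hz.
k=3: 160 Hz, 200 Hz.
k=4: 220 Hz, 260 Hz.
Within [72 Hz, 166 Hz]: 80 Hz, 100 Hz, 140 Hz, 160 Hz.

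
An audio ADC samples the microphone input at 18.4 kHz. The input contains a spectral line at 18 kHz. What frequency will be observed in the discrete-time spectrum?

0.4 kHz

18 kHz > fs/2 = 9.2 kHz, folds to fs − 18 kHz = 0.4 kHz.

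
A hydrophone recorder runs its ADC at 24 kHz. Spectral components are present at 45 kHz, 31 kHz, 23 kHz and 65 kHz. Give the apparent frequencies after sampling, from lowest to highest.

1 kHz, 3 kHz, 7 kHz

fs/2 = 12 kHz.
45 kHz mod fs = 21 kHz.
21 kHz > fs/2 = 12 kHz, folds to fs − 21 kHz = 3 kHz.
31 kHz mod fs = 7 kHz.
7 kHz ≤ fs/2 = 12 kHz, appears at 7 kHz.
23 kHz > fs/2 = 12 kHz, folds to fs − 23 kHz = 1 kHz.
65 kHz mod fs = 17 kHz.
17 kHz > fs/2 = 12 kHz, folds to fs − 17 kHz = 7 kHz.
Distinct values: {1 kHz, 3 kHz, 7 kHz}.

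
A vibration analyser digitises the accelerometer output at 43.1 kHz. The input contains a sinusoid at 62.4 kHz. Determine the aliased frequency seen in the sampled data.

19.3 kHz

62.4 kHz mod fs = 19.3 kHz.
19.3 kHz ≤ fs/2 = 21.55 kHz, appears at 19.3 kHz.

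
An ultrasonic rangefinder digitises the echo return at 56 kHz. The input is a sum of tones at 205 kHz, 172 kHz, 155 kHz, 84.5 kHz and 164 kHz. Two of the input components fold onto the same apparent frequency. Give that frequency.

4 kHz

fs/2 = 28 kHz.
205 kHz mod fs = 37 kHz.
37 kHz > fs/2 = 28 kHz, folds to fs − 37 kHz = 19 kHz.
172 kHz mod fs = 4 kHz.
4 kHz ≤ fs/2 = 28 kHz, appears at 4 kHz.
155 kHz mod fs = 43 kHz.
43 kHz > fs/2 = 28 kHz, folds to fs − 43 kHz = 13 kHz.
84.5 kHz mod fs = 28.5 kHz.
28.5 kHz > fs/2 = 28 kHz, folds to fs − 28.5 kHz = 27.5 kHz.
164 kHz mod fs = 52 kHz.
52 kHz > fs/2 = 28 kHz, folds to fs − 52 kHz = 4 kHz.
164 kHz and 172 kHz both map to 4 kHz.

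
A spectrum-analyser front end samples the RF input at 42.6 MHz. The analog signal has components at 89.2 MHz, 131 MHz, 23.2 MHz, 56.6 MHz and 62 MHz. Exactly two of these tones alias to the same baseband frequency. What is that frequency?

fs/2 = 21.3 MHz.
89.2 MHz mod fs = 4 MHz.
4 MHz ≤ fs/2 = 21.3 MHz, appears at 4 MHz.
131 MHz mod fs = 3.2 MHz.
3.2 MHz ≤ fs/2 = 21.3 MHz, appears at 3.2 MHz.
23.2 MHz > fs/2 = 21.3 MHz, folds to fs − 23.2 MHz = 19.4 MHz.
56.6 MHz mod fs = 14 MHz.
14 MHz ≤ fs/2 = 21.3 MHz, appears at 14 MHz.
62 MHz mod fs = 19.4 MHz.
19.4 MHz ≤ fs/2 = 21.3 MHz, appears at 19.4 MHz.
23.2 MHz and 62 MHz both map to 19.4 MHz.

19.4 MHz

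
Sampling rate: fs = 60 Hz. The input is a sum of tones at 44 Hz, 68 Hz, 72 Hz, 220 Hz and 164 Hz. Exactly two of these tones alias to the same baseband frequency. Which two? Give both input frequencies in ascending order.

44 Hz, 164 Hz

fs/2 = 30 Hz.
44 Hz > fs/2 = 30 Hz, folds to fs − 44 Hz = 16 Hz.
68 Hz mod fs = 8 Hz.
8 Hz ≤ fs/2 = 30 Hz, appears at 8 Hz.
72 Hz mod fs = 12 Hz.
12 Hz ≤ fs/2 = 30 Hz, appears at 12 Hz.
220 Hz mod fs = 40 Hz.
40 Hz > fs/2 = 30 Hz, folds to fs − 40 Hz = 20 Hz.
164 Hz mod fs = 44 Hz.
44 Hz > fs/2 = 30 Hz, folds to fs − 44 Hz = 16 Hz.
44 Hz and 164 Hz both map to 16 Hz.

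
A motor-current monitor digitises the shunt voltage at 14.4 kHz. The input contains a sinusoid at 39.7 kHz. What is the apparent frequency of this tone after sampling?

3.5 kHz

39.7 kHz mod fs = 10.9 kHz.
10.9 kHz > fs/2 = 7.2 kHz, folds to fs − 10.9 kHz = 3.5 kHz.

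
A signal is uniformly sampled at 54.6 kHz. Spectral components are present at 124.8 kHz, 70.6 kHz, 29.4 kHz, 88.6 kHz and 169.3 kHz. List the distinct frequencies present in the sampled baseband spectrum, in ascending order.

fs/2 = 27.3 kHz.
124.8 kHz mod fs = 15.6 kHz.
15.6 kHz ≤ fs/2 = 27.3 kHz, appears at 15.6 kHz.
70.6 kHz mod fs = 16 kHz.
16 kHz ≤ fs/2 = 27.3 kHz, appears at 16 kHz.
29.4 kHz > fs/2 = 27.3 kHz, folds to fs − 29.4 kHz = 25.2 kHz.
88.6 kHz mod fs = 34 kHz.
34 kHz > fs/2 = 27.3 kHz, folds to fs − 34 kHz = 20.6 kHz.
169.3 kHz mod fs = 5.5 kHz.
5.5 kHz ≤ fs/2 = 27.3 kHz, appears at 5.5 kHz.
Distinct values: {5.5 kHz, 15.6 kHz, 16 kHz, 20.6 kHz, 25.2 kHz}.

5.5 kHz, 15.6 kHz, 16 kHz, 20.6 kHz, 25.2 kHz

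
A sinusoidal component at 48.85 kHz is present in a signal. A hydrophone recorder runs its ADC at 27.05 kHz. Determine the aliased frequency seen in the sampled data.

5.25 kHz

48.85 kHz mod fs = 21.8 kHz.
21.8 kHz > fs/2 = 13.525 kHz, folds to fs − 21.8 kHz = 5.25 kHz.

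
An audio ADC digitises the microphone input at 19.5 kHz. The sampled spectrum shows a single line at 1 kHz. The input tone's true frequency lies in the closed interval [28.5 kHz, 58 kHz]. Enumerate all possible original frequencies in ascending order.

38 kHz, 40 kHz, 57.5 kHz

Frequencies that alias to 1 kHz are k·fs ± 1 kHz for integer k ≥ 0.
k=0: 1 kHz.
k=1: 18.5 kHz, 20.5 kHz.
k=2: 38 kHz, 40 kHz.
k=3: 57.5 kHz, 59.5 kHz.
k=4: 77 kHz, 79 kHz.
Within [28.5 kHz, 58 kHz]: 38 kHz, 40 kHz, 57.5 kHz.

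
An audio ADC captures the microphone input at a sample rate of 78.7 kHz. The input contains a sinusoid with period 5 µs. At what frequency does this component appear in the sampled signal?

36.1 kHz

T = 5 µs → f = 1/T = 200 kHz.
200 kHz mod fs = 42.6 kHz.
42.6 kHz > fs/2 = 39.35 kHz, folds to fs − 42.6 kHz = 36.1 kHz.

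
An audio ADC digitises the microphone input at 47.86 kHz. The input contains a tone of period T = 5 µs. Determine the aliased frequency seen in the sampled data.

8.56 kHz

T = 5 µs → f = 1/T = 200 kHz.
200 kHz mod fs = 8.56 kHz.
8.56 kHz ≤ fs/2 = 23.93 kHz, appears at 8.56 kHz.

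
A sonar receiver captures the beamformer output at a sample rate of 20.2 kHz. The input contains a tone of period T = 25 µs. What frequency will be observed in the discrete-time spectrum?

0.4 kHz

T = 25 µs → f = 1/T = 40 kHz.
40 kHz mod fs = 19.8 kHz.
19.8 kHz > fs/2 = 10.1 kHz, folds to fs − 19.8 kHz = 0.4 kHz.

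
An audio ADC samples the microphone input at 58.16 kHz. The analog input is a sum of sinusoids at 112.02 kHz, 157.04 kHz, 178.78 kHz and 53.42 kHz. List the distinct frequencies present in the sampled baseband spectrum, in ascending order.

4.3 kHz, 4.74 kHz, 17.44 kHz

fs/2 = 29.08 kHz.
112.02 kHz mod fs = 53.86 kHz.
53.86 kHz > fs/2 = 29.08 kHz, folds to fs − 53.86 kHz = 4.3 kHz.
157.04 kHz mod fs = 40.72 kHz.
40.72 kHz > fs/2 = 29.08 kHz, folds to fs − 40.72 kHz = 17.44 kHz.
178.78 kHz mod fs = 4.3 kHz.
4.3 kHz ≤ fs/2 = 29.08 kHz, appears at 4.3 kHz.
53.42 kHz > fs/2 = 29.08 kHz, folds to fs − 53.42 kHz = 4.74 kHz.
Distinct values: {4.3 kHz, 4.74 kHz, 17.44 kHz}.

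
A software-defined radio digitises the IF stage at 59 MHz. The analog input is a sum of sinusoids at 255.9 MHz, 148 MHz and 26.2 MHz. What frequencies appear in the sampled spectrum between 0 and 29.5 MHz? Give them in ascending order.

fs/2 = 29.5 MHz.
255.9 MHz mod fs = 19.9 MHz.
19.9 MHz ≤ fs/2 = 29.5 MHz, appears at 19.9 MHz.
148 MHz mod fs = 30 MHz.
30 MHz > fs/2 = 29.5 MHz, folds to fs − 30 MHz = 29 MHz.
26.2 MHz ≤ fs/2 = 29.5 MHz, passes unchanged.
Distinct values: {19.9 MHz, 26.2 MHz, 29 MHz}.

19.9 MHz, 26.2 MHz, 29 MHz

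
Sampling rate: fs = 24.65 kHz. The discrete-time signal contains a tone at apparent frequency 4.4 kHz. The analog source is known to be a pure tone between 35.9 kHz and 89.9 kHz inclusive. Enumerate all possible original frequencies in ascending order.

44.9 kHz, 53.7 kHz, 69.55 kHz, 78.35 kHz

Frequencies that alias to 4.4 kHz are k·fs ± 4.4 kHz for integer k ≥ 0.
k=0: 4.4 kHz.
k=1: 20.25 kHz, 29.05 kHz.
k=2: 44.9 kHz, 53.7 kHz.
k=3: 69.55 kHz, 78.35 kHz.
k=4: 94.2 kHz, 103 kHz.
Within [35.9 kHz, 89.9 kHz]: 44.9 kHz, 53.7 kHz, 69.55 kHz, 78.35 kHz.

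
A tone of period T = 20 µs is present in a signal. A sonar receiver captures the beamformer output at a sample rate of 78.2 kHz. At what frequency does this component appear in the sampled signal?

28.2 kHz

T = 20 µs → f = 1/T = 50 kHz.
50 kHz > fs/2 = 39.1 kHz, folds to fs − 50 kHz = 28.2 kHz.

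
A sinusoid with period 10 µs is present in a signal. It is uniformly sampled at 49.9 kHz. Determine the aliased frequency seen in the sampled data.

0.2 kHz

T = 10 µs → f = 1/T = 100 kHz.
100 kHz mod fs = 0.2 kHz.
0.2 kHz ≤ fs/2 = 24.95 kHz, appears at 0.2 kHz.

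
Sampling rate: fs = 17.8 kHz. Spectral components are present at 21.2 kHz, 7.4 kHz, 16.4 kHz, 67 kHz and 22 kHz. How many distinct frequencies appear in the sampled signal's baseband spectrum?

fs/2 = 8.9 kHz.
21.2 kHz mod fs = 3.4 kHz.
3.4 kHz ≤ fs/2 = 8.9 kHz, appears at 3.4 kHz.
7.4 kHz ≤ fs/2 = 8.9 kHz, passes unchanged.
16.4 kHz > fs/2 = 8.9 kHz, folds to fs − 16.4 kHz = 1.4 kHz.
67 kHz mod fs = 13.6 kHz.
13.6 kHz > fs/2 = 8.9 kHz, folds to fs − 13.6 kHz = 4.2 kHz.
22 kHz mod fs = 4.2 kHz.
4.2 kHz ≤ fs/2 = 8.9 kHz, appears at 4.2 kHz.
Distinct values: {1.4 kHz, 3.4 kHz, 4.2 kHz, 7.4 kHz} → 4.

4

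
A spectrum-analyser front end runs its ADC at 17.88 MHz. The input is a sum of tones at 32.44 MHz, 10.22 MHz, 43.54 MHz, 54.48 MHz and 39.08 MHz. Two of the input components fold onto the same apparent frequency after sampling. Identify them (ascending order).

fs/2 = 8.94 MHz.
32.44 MHz mod fs = 14.56 MHz.
14.56 MHz > fs/2 = 8.94 MHz, folds to fs − 14.56 MHz = 3.32 MHz.
10.22 MHz > fs/2 = 8.94 MHz, folds to fs − 10.22 MHz = 7.66 MHz.
43.54 MHz mod fs = 7.78 MHz.
7.78 MHz ≤ fs/2 = 8.94 MHz, appears at 7.78 MHz.
54.48 MHz mod fs = 0.84 MHz.
0.84 MHz ≤ fs/2 = 8.94 MHz, appears at 0.84 MHz.
39.08 MHz mod fs = 3.32 MHz.
3.32 MHz ≤ fs/2 = 8.94 MHz, appears at 3.32 MHz.
32.44 MHz and 39.08 MHz both map to 3.32 MHz.

32.44 MHz, 39.08 MHz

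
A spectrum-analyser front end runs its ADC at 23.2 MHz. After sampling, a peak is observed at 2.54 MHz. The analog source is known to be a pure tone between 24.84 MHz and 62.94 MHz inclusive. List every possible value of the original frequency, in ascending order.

25.74 MHz, 43.86 MHz, 48.94 MHz

Frequencies that alias to 2.54 MHz are k·fs ± 2.54 MHz for integer k ≥ 0.
k=0: 2.54 MHz.
k=1: 20.66 MHz, 25.74 MHz.
k=2: 43.86 MHz, 48.94 MHz.
k=3: 67.06 MHz, 72.14 MHz.
Within [24.84 MHz, 62.94 MHz]: 25.74 MHz, 43.86 MHz, 48.94 MHz.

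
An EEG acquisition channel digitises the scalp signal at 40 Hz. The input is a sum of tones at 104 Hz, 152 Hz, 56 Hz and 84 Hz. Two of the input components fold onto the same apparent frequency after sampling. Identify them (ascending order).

56 Hz, 104 Hz

fs/2 = 20 Hz.
104 Hz mod fs = 24 Hz.
24 Hz > fs/2 = 20 Hz, folds to fs − 24 Hz = 16 Hz.
152 Hz mod fs = 32 Hz.
32 Hz > fs/2 = 20 Hz, folds to fs − 32 Hz = 8 Hz.
56 Hz mod fs = 16 Hz.
16 Hz ≤ fs/2 = 20 Hz, appears at 16 Hz.
84 Hz mod fs = 4 Hz.
4 Hz ≤ fs/2 = 20 Hz, appears at 4 Hz.
56 Hz and 104 Hz both map to 16 Hz.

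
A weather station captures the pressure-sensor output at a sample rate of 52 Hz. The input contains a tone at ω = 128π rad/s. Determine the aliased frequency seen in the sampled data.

ω = 128π rad/s → f = ω/(2π) = 64 Hz.
64 Hz mod fs = 12 Hz.
12 Hz ≤ fs/2 = 26 Hz, appears at 12 Hz.

12 Hz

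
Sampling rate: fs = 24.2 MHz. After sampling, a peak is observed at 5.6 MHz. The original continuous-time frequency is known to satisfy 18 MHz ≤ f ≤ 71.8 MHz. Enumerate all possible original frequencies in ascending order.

18.6 MHz, 29.8 MHz, 42.8 MHz, 54 MHz, 67 MHz

Frequencies that alias to 5.6 MHz are k·fs ± 5.6 MHz for integer k ≥ 0.
k=0: 5.6 MHz.
k=1: 18.6 MHz, 29.8 MHz.
k=2: 42.8 MHz, 54 MHz.
k=3: 67 MHz, 78.2 MHz.
k=4: 91.2 MHz, 102.4 MHz.
Within [18 MHz, 71.8 MHz]: 18.6 MHz, 29.8 MHz, 42.8 MHz, 54 MHz, 67 MHz.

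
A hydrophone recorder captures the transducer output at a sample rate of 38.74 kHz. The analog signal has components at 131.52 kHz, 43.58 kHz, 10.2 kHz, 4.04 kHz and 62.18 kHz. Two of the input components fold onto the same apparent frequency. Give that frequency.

15.3 kHz

fs/2 = 19.37 kHz.
131.52 kHz mod fs = 15.3 kHz.
15.3 kHz ≤ fs/2 = 19.37 kHz, appears at 15.3 kHz.
43.58 kHz mod fs = 4.84 kHz.
4.84 kHz ≤ fs/2 = 19.37 kHz, appears at 4.84 kHz.
10.2 kHz ≤ fs/2 = 19.37 kHz, passes unchanged.
4.04 kHz ≤ fs/2 = 19.37 kHz, passes unchanged.
62.18 kHz mod fs = 23.44 kHz.
23.44 kHz > fs/2 = 19.37 kHz, folds to fs − 23.44 kHz = 15.3 kHz.
62.18 kHz and 131.52 kHz both map to 15.3 kHz.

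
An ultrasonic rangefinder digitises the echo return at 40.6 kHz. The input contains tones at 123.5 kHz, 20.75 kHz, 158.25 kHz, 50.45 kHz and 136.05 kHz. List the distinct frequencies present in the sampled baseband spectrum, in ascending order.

1.7 kHz, 4.15 kHz, 9.85 kHz, 14.25 kHz, 19.85 kHz

fs/2 = 20.3 kHz.
123.5 kHz mod fs = 1.7 kHz.
1.7 kHz ≤ fs/2 = 20.3 kHz, appears at 1.7 kHz.
20.75 kHz > fs/2 = 20.3 kHz, folds to fs − 20.75 kHz = 19.85 kHz.
158.25 kHz mod fs = 36.45 kHz.
36.45 kHz > fs/2 = 20.3 kHz, folds to fs − 36.45 kHz = 4.15 kHz.
50.45 kHz mod fs = 9.85 kHz.
9.85 kHz ≤ fs/2 = 20.3 kHz, appears at 9.85 kHz.
136.05 kHz mod fs = 14.25 kHz.
14.25 kHz ≤ fs/2 = 20.3 kHz, appears at 14.25 kHz.
Distinct values: {1.7 kHz, 4.15 kHz, 9.85 kHz, 14.25 kHz, 19.85 kHz}.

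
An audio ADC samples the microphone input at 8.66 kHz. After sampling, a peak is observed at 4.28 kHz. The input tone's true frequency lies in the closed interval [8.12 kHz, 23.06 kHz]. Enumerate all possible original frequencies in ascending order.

12.94 kHz, 13.04 kHz, 21.6 kHz, 21.7 kHz

Frequencies that alias to 4.28 kHz are k·fs ± 4.28 kHz for integer k ≥ 0.
k=0: 4.28 kHz.
k=1: 4.38 kHz, 12.94 kHz.
k=2: 13.04 kHz, 21.6 kHz.
k=3: 21.7 kHz, 30.26 kHz.
k=4: 30.36 kHz, 38.92 kHz.
Within [8.12 kHz, 23.06 kHz]: 12.94 kHz, 13.04 kHz, 21.6 kHz, 21.7 kHz.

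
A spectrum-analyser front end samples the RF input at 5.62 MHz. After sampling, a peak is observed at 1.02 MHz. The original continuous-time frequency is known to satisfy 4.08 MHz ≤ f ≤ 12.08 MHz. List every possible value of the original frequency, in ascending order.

4.6 MHz, 6.64 MHz, 10.22 MHz

Frequencies that alias to 1.02 MHz are k·fs ± 1.02 MHz for integer k ≥ 0.
k=0: 1.02 MHz.
k=1: 4.6 MHz, 6.64 MHz.
k=2: 10.22 MHz, 12.26 MHz.
k=3: 15.84 MHz, 17.88 MHz.
Within [4.08 MHz, 12.08 MHz]: 4.6 MHz, 6.64 MHz, 10.22 MHz.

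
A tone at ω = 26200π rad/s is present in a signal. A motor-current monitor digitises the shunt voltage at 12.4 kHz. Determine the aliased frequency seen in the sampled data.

0.7 kHz

ω = 26200π rad/s → f = ω/(2π) = 13100 Hz = 13.1 kHz.
13.1 kHz mod fs = 0.7 kHz.
0.7 kHz ≤ fs/2 = 6.2 kHz, appears at 0.7 kHz.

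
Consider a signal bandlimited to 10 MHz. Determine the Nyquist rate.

20 MHz

Nyquist rate = 2 × 10 MHz = 20 MHz.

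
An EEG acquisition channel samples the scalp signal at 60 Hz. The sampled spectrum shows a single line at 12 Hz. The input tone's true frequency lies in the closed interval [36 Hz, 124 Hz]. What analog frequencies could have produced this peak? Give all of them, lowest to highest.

48 Hz, 72 Hz, 108 Hz

Frequencies that alias to 12 Hz are k·fs ± 12 Hz for integer k ≥ 0.
k=0: 12 Hz.
k=1: 48 Hz, 72 Hz.
k=2: 108 Hz, 132 Hz.
k=3: 168 Hz, 192 Hz.
Within [36 Hz, 124 Hz]: 48 Hz, 72 Hz, 108 Hz.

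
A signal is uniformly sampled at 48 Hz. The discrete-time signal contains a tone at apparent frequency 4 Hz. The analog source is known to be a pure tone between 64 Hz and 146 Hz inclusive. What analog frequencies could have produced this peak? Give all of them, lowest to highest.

92 Hz, 100 Hz, 140 Hz

Frequencies that alias to 4 Hz are k·fs ± 4 Hz for integer k ≥ 0.
k=0: 4 Hz.
k=1: 44 Hz, 52 Hz.
k=2: 92 Hz, 100 Hz.
k=3: 140 Hz, 148 Hz.
k=4: 188 Hz, 196 Hz.
Within [64 Hz, 146 Hz]: 92 Hz, 100 Hz, 140 Hz.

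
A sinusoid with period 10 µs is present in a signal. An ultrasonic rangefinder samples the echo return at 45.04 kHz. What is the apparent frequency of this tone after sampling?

9.92 kHz

T = 10 µs → f = 1/T = 100 kHz.
100 kHz mod fs = 9.92 kHz.
9.92 kHz ≤ fs/2 = 22.52 kHz, appears at 9.92 kHz.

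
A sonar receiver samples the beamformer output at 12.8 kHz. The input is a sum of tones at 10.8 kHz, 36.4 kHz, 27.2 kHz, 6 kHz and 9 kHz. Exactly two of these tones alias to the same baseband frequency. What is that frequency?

fs/2 = 6.4 kHz.
10.8 kHz > fs/2 = 6.4 kHz, folds to fs − 10.8 kHz = 2 kHz.
36.4 kHz mod fs = 10.8 kHz.
10.8 kHz > fs/2 = 6.4 kHz, folds to fs − 10.8 kHz = 2 kHz.
27.2 kHz mod fs = 1.6 kHz.
1.6 kHz ≤ fs/2 = 6.4 kHz, appears at 1.6 kHz.
6 kHz ≤ fs/2 = 6.4 kHz, passes unchanged.
9 kHz > fs/2 = 6.4 kHz, folds to fs − 9 kHz = 3.8 kHz.
10.8 kHz and 36.4 kHz both map to 2 kHz.

2 kHz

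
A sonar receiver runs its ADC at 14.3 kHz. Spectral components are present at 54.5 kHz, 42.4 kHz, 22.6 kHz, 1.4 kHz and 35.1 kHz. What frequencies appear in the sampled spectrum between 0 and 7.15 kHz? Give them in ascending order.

0.5 kHz, 1.4 kHz, 2.7 kHz, 6 kHz, 6.5 kHz

fs/2 = 7.15 kHz.
54.5 kHz mod fs = 11.6 kHz.
11.6 kHz > fs/2 = 7.15 kHz, folds to fs − 11.6 kHz = 2.7 kHz.
42.4 kHz mod fs = 13.8 kHz.
13.8 kHz > fs/2 = 7.15 kHz, folds to fs − 13.8 kHz = 0.5 kHz.
22.6 kHz mod fs = 8.3 kHz.
8.3 kHz > fs/2 = 7.15 kHz, folds to fs − 8.3 kHz = 6 kHz.
1.4 kHz ≤ fs/2 = 7.15 kHz, passes unchanged.
35.1 kHz mod fs = 6.5 kHz.
6.5 kHz ≤ fs/2 = 7.15 kHz, appears at 6.5 kHz.
Distinct values: {0.5 kHz, 1.4 kHz, 2.7 kHz, 6 kHz, 6.5 kHz}.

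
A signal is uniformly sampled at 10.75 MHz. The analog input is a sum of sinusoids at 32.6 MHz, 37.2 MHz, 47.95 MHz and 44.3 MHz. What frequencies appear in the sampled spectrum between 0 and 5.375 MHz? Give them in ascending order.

fs/2 = 5.375 MHz.
32.6 MHz mod fs = 0.35 MHz.
0.35 MHz ≤ fs/2 = 5.375 MHz, appears at 0.35 MHz.
37.2 MHz mod fs = 4.95 MHz.
4.95 MHz ≤ fs/2 = 5.375 MHz, appears at 4.95 MHz.
47.95 MHz mod fs = 4.95 MHz.
4.95 MHz ≤ fs/2 = 5.375 MHz, appears at 4.95 MHz.
44.3 MHz mod fs = 1.3 MHz.
1.3 MHz ≤ fs/2 = 5.375 MHz, appears at 1.3 MHz.
Distinct values: {0.35 MHz, 1.3 MHz, 4.95 MHz}.

0.35 MHz, 1.3 MHz, 4.95 MHz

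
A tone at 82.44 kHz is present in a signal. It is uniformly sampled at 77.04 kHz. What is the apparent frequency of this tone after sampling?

82.44 kHz mod fs = 5.4 kHz.
5.4 kHz ≤ fs/2 = 38.52 kHz, appears at 5.4 kHz.

5.4 kHz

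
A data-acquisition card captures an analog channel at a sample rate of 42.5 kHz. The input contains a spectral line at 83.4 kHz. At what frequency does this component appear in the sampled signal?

83.4 kHz mod fs = 40.9 kHz.
40.9 kHz > fs/2 = 21.25 kHz, folds to fs − 40.9 kHz = 1.6 kHz.

1.6 kHz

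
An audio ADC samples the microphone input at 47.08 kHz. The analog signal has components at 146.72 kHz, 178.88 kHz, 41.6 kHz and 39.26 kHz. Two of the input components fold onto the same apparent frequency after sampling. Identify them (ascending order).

41.6 kHz, 146.72 kHz

fs/2 = 23.54 kHz.
146.72 kHz mod fs = 5.48 kHz.
5.48 kHz ≤ fs/2 = 23.54 kHz, appears at 5.48 kHz.
178.88 kHz mod fs = 37.64 kHz.
37.64 kHz > fs/2 = 23.54 kHz, folds to fs − 37.64 kHz = 9.44 kHz.
41.6 kHz > fs/2 = 23.54 kHz, folds to fs − 41.6 kHz = 5.48 kHz.
39.26 kHz > fs/2 = 23.54 kHz, folds to fs − 39.26 kHz = 7.82 kHz.
41.6 kHz and 146.72 kHz both map to 5.48 kHz.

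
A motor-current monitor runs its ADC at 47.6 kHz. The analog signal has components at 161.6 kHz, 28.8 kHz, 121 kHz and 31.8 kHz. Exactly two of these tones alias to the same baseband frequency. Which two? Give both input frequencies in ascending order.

28.8 kHz, 161.6 kHz

fs/2 = 23.8 kHz.
161.6 kHz mod fs = 18.8 kHz.
18.8 kHz ≤ fs/2 = 23.8 kHz, appears at 18.8 kHz.
28.8 kHz > fs/2 = 23.8 kHz, folds to fs − 28.8 kHz = 18.8 kHz.
121 kHz mod fs = 25.8 kHz.
25.8 kHz > fs/2 = 23.8 kHz, folds to fs − 25.8 kHz = 21.8 kHz.
31.8 kHz > fs/2 = 23.8 kHz, folds to fs − 31.8 kHz = 15.8 kHz.
28.8 kHz and 161.6 kHz both map to 18.8 kHz.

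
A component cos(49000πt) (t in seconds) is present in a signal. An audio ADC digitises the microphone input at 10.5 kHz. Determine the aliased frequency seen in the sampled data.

3.5 kHz

ω = 49000π rad/s → f = ω/(2π) = 24500 Hz = 24.5 kHz.
24.5 kHz mod fs = 3.5 kHz.
3.5 kHz ≤ fs/2 = 5.25 kHz, appears at 3.5 kHz.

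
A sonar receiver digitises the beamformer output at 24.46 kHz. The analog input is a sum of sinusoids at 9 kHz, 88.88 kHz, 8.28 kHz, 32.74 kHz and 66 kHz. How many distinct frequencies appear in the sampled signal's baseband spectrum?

fs/2 = 12.23 kHz.
9 kHz ≤ fs/2 = 12.23 kHz, passes unchanged.
88.88 kHz mod fs = 15.5 kHz.
15.5 kHz > fs/2 = 12.23 kHz, folds to fs − 15.5 kHz = 8.96 kHz.
8.28 kHz ≤ fs/2 = 12.23 kHz, passes unchanged.
32.74 kHz mod fs = 8.28 kHz.
8.28 kHz ≤ fs/2 = 12.23 kHz, appears at 8.28 kHz.
66 kHz mod fs = 17.08 kHz.
17.08 kHz > fs/2 = 12.23 kHz, folds to fs − 17.08 kHz = 7.38 kHz.
Distinct values: {7.38 kHz, 8.28 kHz, 8.96 kHz, 9 kHz} → 4.

4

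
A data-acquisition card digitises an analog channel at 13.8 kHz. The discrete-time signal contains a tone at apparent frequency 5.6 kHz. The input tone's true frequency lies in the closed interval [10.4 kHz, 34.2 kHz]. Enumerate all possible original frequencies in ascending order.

Frequencies that alias to 5.6 kHz are k·fs ± 5.6 kHz for integer k ≥ 0.
k=0: 5.6 kHz.
k=1: 8.2 kHz, 19.4 kHz.
k=2: 22 kHz, 33.2 kHz.
k=3: 35.8 kHz, 47 kHz.
Within [10.4 kHz, 34.2 kHz]: 19.4 kHz, 22 kHz, 33.2 kHz.

19.4 kHz, 22 kHz, 33.2 kHz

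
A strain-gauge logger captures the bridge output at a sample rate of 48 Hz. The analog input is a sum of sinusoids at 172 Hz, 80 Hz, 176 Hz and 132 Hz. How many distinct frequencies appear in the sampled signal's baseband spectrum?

fs/2 = 24 Hz.
172 Hz mod fs = 28 Hz.
28 Hz > fs/2 = 24 Hz, folds to fs − 28 Hz = 20 Hz.
80 Hz mod fs = 32 Hz.
32 Hz > fs/2 = 24 Hz, folds to fs − 32 Hz = 16 Hz.
176 Hz mod fs = 32 Hz.
32 Hz > fs/2 = 24 Hz, folds to fs − 32 Hz = 16 Hz.
132 Hz mod fs = 36 Hz.
36 Hz > fs/2 = 24 Hz, folds to fs − 36 Hz = 12 Hz.
Distinct values: {12 Hz, 16 Hz, 20 Hz} → 3.

3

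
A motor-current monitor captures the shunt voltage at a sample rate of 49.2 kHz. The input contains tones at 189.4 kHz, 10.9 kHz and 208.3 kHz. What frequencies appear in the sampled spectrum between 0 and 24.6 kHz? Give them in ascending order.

7.4 kHz, 10.9 kHz, 11.5 kHz

fs/2 = 24.6 kHz.
189.4 kHz mod fs = 41.8 kHz.
41.8 kHz > fs/2 = 24.6 kHz, folds to fs − 41.8 kHz = 7.4 kHz.
10.9 kHz ≤ fs/2 = 24.6 kHz, passes unchanged.
208.3 kHz mod fs = 11.5 kHz.
11.5 kHz ≤ fs/2 = 24.6 kHz, appears at 11.5 kHz.
Distinct values: {7.4 kHz, 10.9 kHz, 11.5 kHz}.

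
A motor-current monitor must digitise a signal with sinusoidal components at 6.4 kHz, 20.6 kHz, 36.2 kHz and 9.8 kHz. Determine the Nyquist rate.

Highest-frequency component: 36.2 kHz.
Nyquist rate = 2 × 36.2 kHz = 72.4 kHz.

72.4 kHz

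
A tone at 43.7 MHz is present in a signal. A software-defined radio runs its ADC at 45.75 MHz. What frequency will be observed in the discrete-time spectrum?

43.7 MHz > fs/2 = 22.875 MHz, folds to fs − 43.7 MHz = 2.05 MHz.

2.05 MHz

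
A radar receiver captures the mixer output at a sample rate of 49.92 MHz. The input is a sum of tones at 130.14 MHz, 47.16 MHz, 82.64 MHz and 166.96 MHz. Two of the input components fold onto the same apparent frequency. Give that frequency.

17.2 MHz

fs/2 = 24.96 MHz.
130.14 MHz mod fs = 30.3 MHz.
30.3 MHz > fs/2 = 24.96 MHz, folds to fs − 30.3 MHz = 19.62 MHz.
47.16 MHz > fs/2 = 24.96 MHz, folds to fs − 47.16 MHz = 2.76 MHz.
82.64 MHz mod fs = 32.72 MHz.
32.72 MHz > fs/2 = 24.96 MHz, folds to fs − 32.72 MHz = 17.2 MHz.
166.96 MHz mod fs = 17.2 MHz.
17.2 MHz ≤ fs/2 = 24.96 MHz, appears at 17.2 MHz.
82.64 MHz and 166.96 MHz both map to 17.2 MHz.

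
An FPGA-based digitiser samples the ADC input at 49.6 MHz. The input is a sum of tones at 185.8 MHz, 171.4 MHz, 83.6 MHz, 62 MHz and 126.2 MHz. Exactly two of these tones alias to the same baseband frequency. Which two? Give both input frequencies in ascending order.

126.2 MHz, 171.4 MHz

fs/2 = 24.8 MHz.
185.8 MHz mod fs = 37 MHz.
37 MHz > fs/2 = 24.8 MHz, folds to fs − 37 MHz = 12.6 MHz.
171.4 MHz mod fs = 22.6 MHz.
22.6 MHz ≤ fs/2 = 24.8 MHz, appears at 22.6 MHz.
83.6 MHz mod fs = 34 MHz.
34 MHz > fs/2 = 24.8 MHz, folds to fs − 34 MHz = 15.6 MHz.
62 MHz mod fs = 12.4 MHz.
12.4 MHz ≤ fs/2 = 24.8 MHz, appears at 12.4 MHz.
126.2 MHz mod fs = 27 MHz.
27 MHz > fs/2 = 24.8 MHz, folds to fs − 27 MHz = 22.6 MHz.
126.2 MHz and 171.4 MHz both map to 22.6 MHz.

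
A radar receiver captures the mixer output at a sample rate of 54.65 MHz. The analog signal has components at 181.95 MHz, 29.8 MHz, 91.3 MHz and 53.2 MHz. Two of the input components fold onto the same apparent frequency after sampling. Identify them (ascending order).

fs/2 = 27.325 MHz.
181.95 MHz mod fs = 18 MHz.
18 MHz ≤ fs/2 = 27.325 MHz, appears at 18 MHz.
29.8 MHz > fs/2 = 27.325 MHz, folds to fs − 29.8 MHz = 24.85 MHz.
91.3 MHz mod fs = 36.65 MHz.
36.65 MHz > fs/2 = 27.325 MHz, folds to fs − 36.65 MHz = 18 MHz.
53.2 MHz > fs/2 = 27.325 MHz, folds to fs − 53.2 MHz = 1.45 MHz.
91.3 MHz and 181.95 MHz both map to 18 MHz.

91.3 MHz, 181.95 MHz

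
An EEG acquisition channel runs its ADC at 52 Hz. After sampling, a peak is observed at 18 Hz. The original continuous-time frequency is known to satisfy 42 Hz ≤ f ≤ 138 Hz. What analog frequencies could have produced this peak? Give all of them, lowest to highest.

70 Hz, 86 Hz, 122 Hz, 138 Hz

Frequencies that alias to 18 Hz are k·fs ± 18 Hz for integer k ≥ 0.
k=0: 18 Hz.
k=1: 34 Hz, 70 Hz.
k=2: 86 Hz, 122 Hz.
k=3: 138 Hz, 174 Hz.
k=4: 190 Hz, 226 Hz.
Within [42 Hz, 138 Hz]: 70 Hz, 86 Hz, 122 Hz, 138 Hz.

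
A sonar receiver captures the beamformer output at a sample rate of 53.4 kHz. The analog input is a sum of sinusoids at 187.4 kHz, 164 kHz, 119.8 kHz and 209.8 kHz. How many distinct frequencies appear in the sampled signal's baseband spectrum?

3

fs/2 = 26.7 kHz.
187.4 kHz mod fs = 27.2 kHz.
27.2 kHz > fs/2 = 26.7 kHz, folds to fs − 27.2 kHz = 26.2 kHz.
164 kHz mod fs = 3.8 kHz.
3.8 kHz ≤ fs/2 = 26.7 kHz, appears at 3.8 kHz.
119.8 kHz mod fs = 13 kHz.
13 kHz ≤ fs/2 = 26.7 kHz, appears at 13 kHz.
209.8 kHz mod fs = 49.6 kHz.
49.6 kHz > fs/2 = 26.7 kHz, folds to fs − 49.6 kHz = 3.8 kHz.
Distinct values: {3.8 kHz, 13 kHz, 26.2 kHz} → 3.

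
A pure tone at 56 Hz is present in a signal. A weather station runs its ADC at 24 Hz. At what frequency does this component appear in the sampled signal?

8 Hz

56 Hz mod fs = 8 Hz.
8 Hz ≤ fs/2 = 12 Hz, appears at 8 Hz.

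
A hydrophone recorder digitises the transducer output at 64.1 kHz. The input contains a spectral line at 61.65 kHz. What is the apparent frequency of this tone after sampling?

61.65 kHz > fs/2 = 32.05 kHz, folds to fs − 61.65 kHz = 2.45 kHz.

2.45 kHz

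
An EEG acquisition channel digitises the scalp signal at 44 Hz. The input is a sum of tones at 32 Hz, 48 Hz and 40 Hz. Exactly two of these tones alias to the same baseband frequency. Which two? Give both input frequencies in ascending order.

40 Hz, 48 Hz

fs/2 = 22 Hz.
32 Hz > fs/2 = 22 Hz, folds to fs − 32 Hz = 12 Hz.
48 Hz mod fs = 4 Hz.
4 Hz ≤ fs/2 = 22 Hz, appears at 4 Hz.
40 Hz > fs/2 = 22 Hz, folds to fs − 40 Hz = 4 Hz.
40 Hz and 48 Hz both map to 4 Hz.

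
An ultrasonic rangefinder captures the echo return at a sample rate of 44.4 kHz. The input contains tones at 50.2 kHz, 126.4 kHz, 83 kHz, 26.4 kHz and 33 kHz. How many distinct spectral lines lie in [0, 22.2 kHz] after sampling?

4

fs/2 = 22.2 kHz.
50.2 kHz mod fs = 5.8 kHz.
5.8 kHz ≤ fs/2 = 22.2 kHz, appears at 5.8 kHz.
126.4 kHz mod fs = 37.6 kHz.
37.6 kHz > fs/2 = 22.2 kHz, folds to fs − 37.6 kHz = 6.8 kHz.
83 kHz mod fs = 38.6 kHz.
38.6 kHz > fs/2 = 22.2 kHz, folds to fs − 38.6 kHz = 5.8 kHz.
26.4 kHz > fs/2 = 22.2 kHz, folds to fs − 26.4 kHz = 18 kHz.
33 kHz > fs/2 = 22.2 kHz, folds to fs − 33 kHz = 11.4 kHz.
Distinct values: {5.8 kHz, 6.8 kHz, 11.4 kHz, 18 kHz} → 4.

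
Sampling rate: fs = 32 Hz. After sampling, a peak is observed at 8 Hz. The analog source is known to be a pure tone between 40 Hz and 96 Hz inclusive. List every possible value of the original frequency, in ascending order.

40 Hz, 56 Hz, 72 Hz, 88 Hz

Frequencies that alias to 8 Hz are k·fs ± 8 Hz for integer k ≥ 0.
k=0: 8 Hz.
k=1: 24 Hz, 40 Hz.
k=2: 56 Hz, 72 Hz.
k=3: 88 Hz, 104 Hz.
k=4: 120 Hz, 136 Hz.
Within [40 Hz, 96 Hz]: 40 Hz, 56 Hz, 72 Hz, 88 Hz.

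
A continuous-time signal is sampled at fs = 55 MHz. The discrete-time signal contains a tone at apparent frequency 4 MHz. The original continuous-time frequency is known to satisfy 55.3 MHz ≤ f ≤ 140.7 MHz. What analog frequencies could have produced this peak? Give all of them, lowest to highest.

59 MHz, 106 MHz, 114 MHz

Frequencies that alias to 4 MHz are k·fs ± 4 MHz for integer k ≥ 0.
k=0: 4 MHz.
k=1: 51 MHz, 59 MHz.
k=2: 106 MHz, 114 MHz.
k=3: 161 MHz, 169 MHz.
Within [55.3 MHz, 140.7 MHz]: 59 MHz, 106 MHz, 114 MHz.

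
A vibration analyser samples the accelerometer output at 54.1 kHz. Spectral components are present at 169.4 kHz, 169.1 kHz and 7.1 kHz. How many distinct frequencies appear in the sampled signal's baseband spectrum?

2

fs/2 = 27.05 kHz.
169.4 kHz mod fs = 7.1 kHz.
7.1 kHz ≤ fs/2 = 27.05 kHz, appears at 7.1 kHz.
169.1 kHz mod fs = 6.8 kHz.
6.8 kHz ≤ fs/2 = 27.05 kHz, appears at 6.8 kHz.
7.1 kHz ≤ fs/2 = 27.05 kHz, passes unchanged.
Distinct values: {6.8 kHz, 7.1 kHz} → 2.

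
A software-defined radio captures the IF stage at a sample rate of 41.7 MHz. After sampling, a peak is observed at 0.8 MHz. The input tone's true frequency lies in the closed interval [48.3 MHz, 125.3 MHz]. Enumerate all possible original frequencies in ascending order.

82.6 MHz, 84.2 MHz, 124.3 MHz

Frequencies that alias to 0.8 MHz are k·fs ± 0.8 MHz for integer k ≥ 0.
k=0: 0.8 MHz.
k=1: 40.9 MHz, 42.5 MHz.
k=2: 82.6 MHz, 84.2 MHz.
k=3: 124.3 MHz, 125.9 MHz.
k=4: 166 MHz, 167.6 MHz.
Within [48.3 MHz, 125.3 MHz]: 82.6 MHz, 84.2 MHz, 124.3 MHz.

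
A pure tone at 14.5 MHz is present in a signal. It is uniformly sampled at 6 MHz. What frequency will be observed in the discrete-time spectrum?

2.5 MHz

14.5 MHz mod fs = 2.5 MHz.
2.5 MHz ≤ fs/2 = 3 MHz, appears at 2.5 MHz.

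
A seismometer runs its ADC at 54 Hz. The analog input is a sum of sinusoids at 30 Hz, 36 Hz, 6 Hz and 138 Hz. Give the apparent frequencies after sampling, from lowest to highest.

6 Hz, 18 Hz, 24 Hz

fs/2 = 27 Hz.
30 Hz > fs/2 = 27 Hz, folds to fs − 30 Hz = 24 Hz.
36 Hz > fs/2 = 27 Hz, folds to fs − 36 Hz = 18 Hz.
6 Hz ≤ fs/2 = 27 Hz, passes unchanged.
138 Hz mod fs = 30 Hz.
30 Hz > fs/2 = 27 Hz, folds to fs − 30 Hz = 24 Hz.
Distinct values: {6 Hz, 18 Hz, 24 Hz}.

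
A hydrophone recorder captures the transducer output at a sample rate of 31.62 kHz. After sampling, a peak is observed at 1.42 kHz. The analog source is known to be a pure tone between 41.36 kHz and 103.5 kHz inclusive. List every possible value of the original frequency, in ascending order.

Frequencies that alias to 1.42 kHz are k·fs ± 1.42 kHz for integer k ≥ 0.
k=0: 1.42 kHz.
k=1: 30.2 kHz, 33.04 kHz.
k=2: 61.82 kHz, 64.66 kHz.
k=3: 93.44 kHz, 96.28 kHz.
k=4: 125.06 kHz, 127.9 kHz.
Within [41.36 kHz, 103.5 kHz]: 61.82 kHz, 64.66 kHz, 93.44 kHz, 96.28 kHz.

61.82 kHz, 64.66 kHz, 93.44 kHz, 96.28 kHz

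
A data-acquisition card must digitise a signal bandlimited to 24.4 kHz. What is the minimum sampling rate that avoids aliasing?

Nyquist rate = 2 × 24.4 kHz = 48.8 kHz.

48.8 kHz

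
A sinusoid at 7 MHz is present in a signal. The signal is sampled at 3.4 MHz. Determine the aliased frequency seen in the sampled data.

7 MHz mod fs = 0.2 MHz.
0.2 MHz ≤ fs/2 = 1.7 MHz, appears at 0.2 MHz.

0.2 MHz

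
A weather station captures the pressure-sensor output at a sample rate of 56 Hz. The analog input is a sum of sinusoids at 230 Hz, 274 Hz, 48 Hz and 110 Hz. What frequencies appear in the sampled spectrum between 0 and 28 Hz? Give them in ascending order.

fs/2 = 28 Hz.
230 Hz mod fs = 6 Hz.
6 Hz ≤ fs/2 = 28 Hz, appears at 6 Hz.
274 Hz mod fs = 50 Hz.
50 Hz > fs/2 = 28 Hz, folds to fs − 50 Hz = 6 Hz.
48 Hz > fs/2 = 28 Hz, folds to fs − 48 Hz = 8 Hz.
110 Hz mod fs = 54 Hz.
54 Hz > fs/2 = 28 Hz, folds to fs − 54 Hz = 2 Hz.
Distinct values: {2 Hz, 6 Hz, 8 Hz}.

2 Hz, 6 Hz, 8 Hz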